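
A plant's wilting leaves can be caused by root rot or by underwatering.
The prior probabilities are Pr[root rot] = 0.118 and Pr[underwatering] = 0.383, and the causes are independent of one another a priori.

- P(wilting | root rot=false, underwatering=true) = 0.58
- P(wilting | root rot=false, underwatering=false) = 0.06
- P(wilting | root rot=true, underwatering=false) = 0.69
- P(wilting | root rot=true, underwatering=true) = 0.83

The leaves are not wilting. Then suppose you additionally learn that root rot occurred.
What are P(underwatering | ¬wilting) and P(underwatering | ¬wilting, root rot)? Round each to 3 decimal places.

Enumerate the 4 (root rot, underwatering) configurations and weight by the priors:
  P(¬wilting) = 0.94*0.882*0.617 + 0.42*0.882*0.383 + 0.31*0.118*0.617 + 0.17*0.118*0.383
        = 0.511542 + 0.141879 + 0.022570 + 0.007683 = 0.683674
The terms with underwatering present sum to 0.149562, so
  P(underwatering | ¬wilting) = 0.149562 / 0.683674 ≈ 0.219

Now also conditioning on root rot=true:
Enumerate both values of underwatering and weight by the priors:
  P(¬wilting | root rot) = 0.31*0.617 + 0.17*0.383
        = 0.191270 + 0.065110 = 0.256380
Keeping only the underwatering-present terms gives 0.065110, so
  P(underwatering | ¬wilting, root rot) = 0.065110 / 0.256380 ≈ 0.254

P(underwatering | ¬wilting) ≈ 0.219; P(underwatering | ¬wilting, root rot) ≈ 0.254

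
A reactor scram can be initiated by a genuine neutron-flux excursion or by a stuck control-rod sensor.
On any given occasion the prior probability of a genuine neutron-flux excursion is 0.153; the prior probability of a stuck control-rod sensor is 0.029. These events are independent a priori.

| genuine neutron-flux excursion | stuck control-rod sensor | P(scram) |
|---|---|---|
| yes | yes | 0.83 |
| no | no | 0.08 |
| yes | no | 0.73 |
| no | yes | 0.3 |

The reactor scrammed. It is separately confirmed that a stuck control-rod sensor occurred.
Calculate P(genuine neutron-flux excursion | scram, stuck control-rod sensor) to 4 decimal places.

P(scram | stuck control-rod sensor) = 0.3·0.847 + 0.83·0.153 = 0.254100 + 0.126990 = 0.381090
Of this, 0.126990 comes from 0.83·0.153 (the genuine neutron-flux excursion=true cases).
Hence the posterior is 0.126990/0.381090 ≈ 0.3332.

P(genuine neutron-flux excursion | scram, stuck control-rod sensor) ≈ 0.3332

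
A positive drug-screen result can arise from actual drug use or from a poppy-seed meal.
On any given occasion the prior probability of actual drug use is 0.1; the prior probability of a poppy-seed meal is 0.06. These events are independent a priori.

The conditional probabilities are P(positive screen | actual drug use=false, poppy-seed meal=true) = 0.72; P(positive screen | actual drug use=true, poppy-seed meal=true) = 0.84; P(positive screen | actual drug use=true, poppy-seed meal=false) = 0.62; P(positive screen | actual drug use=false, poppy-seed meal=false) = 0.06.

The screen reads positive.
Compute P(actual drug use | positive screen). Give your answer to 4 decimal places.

P(positive screen) = 0.06·0.9·0.94 + 0.72·0.9·0.06 + 0.62·0.1·0.94 + 0.84·0.1·0.06 = 0.050760 + 0.038880 + 0.058280 + 0.005040 = 0.152960
The actual drug use-present share is 0.058280 + 0.005040 = 0.063320.
Hence the posterior is 0.063320/0.152960 ≈ 0.4140.

P(actual drug use | positive screen) ≈ 0.4140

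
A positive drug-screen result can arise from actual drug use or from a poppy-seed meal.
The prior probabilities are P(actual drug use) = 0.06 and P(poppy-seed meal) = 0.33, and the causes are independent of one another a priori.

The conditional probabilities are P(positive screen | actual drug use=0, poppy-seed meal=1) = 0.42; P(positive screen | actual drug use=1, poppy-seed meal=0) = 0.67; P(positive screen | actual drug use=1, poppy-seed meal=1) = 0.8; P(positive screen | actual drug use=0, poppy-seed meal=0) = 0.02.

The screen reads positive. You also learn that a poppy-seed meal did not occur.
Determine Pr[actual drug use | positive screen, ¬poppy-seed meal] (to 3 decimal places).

Enumerate both values of actual drug use and weight by the priors:
  P(positive screen | ¬poppy-seed meal) = 0.02·0.94 + 0.67·0.06
        = 0.018800 + 0.040200 = 0.059000
Keeping only the actual drug use-present terms gives 0.040200, so
  P(actual drug use | positive screen, ¬poppy-seed meal) = 0.040200 / 0.059000 ≈ 0.681

Pr[actual drug use | positive screen, ¬poppy-seed meal] ≈ 0.681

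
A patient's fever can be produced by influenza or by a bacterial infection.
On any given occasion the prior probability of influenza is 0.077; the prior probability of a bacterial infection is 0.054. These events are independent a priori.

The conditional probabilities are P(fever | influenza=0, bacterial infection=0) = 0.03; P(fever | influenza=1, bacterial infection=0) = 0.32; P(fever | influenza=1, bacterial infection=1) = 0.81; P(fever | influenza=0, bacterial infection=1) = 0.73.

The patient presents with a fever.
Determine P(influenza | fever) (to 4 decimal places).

P(influenza | fever) ≈ 0.2989

For the numerator, keep only influenza=true terms: 0.023309 + 0.003368 = 0.026677
Normalizer over all consistent configurations: 0.03·0.923·0.946 + 0.73·0.923·0.054 + 0.32·0.077·0.946 + 0.81·0.077·0.054 = 0.089257
P(influenza | fever) = 0.026677/0.089257 ≈ 0.2989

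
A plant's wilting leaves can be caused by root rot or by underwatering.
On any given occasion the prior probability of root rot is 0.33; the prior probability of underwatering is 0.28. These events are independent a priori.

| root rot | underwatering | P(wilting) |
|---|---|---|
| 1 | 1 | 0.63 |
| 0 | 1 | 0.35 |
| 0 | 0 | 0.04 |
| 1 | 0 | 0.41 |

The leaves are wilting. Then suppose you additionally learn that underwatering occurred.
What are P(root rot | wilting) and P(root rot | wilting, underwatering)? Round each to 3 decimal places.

P(wilting) = 0.04*0.67*0.72 + 0.35*0.67*0.28 + 0.41*0.33*0.72 + 0.63*0.33*0.28 = 0.019296 + 0.065660 + 0.097416 + 0.058212 = 0.240584
Restricting to configurations with root rot present: 0.097416 + 0.058212 = 0.155628.
P(root rot | wilting) = 0.155628 / 0.240584 ≈ 0.647

With the extra evidence:
P(wilting | underwatering) = 0.35×0.67 + 0.63×0.33 = 0.234500 + 0.207900 = 0.442400
Of this, 0.207900 comes from 0.63×0.33 (the root rot=true cases).
So P(root rot | wilting, underwatering) = 0.207900/0.442400 ≈ 0.470.

P(root rot | wilting) ≈ 0.647; P(root rot | wilting, underwatering) ≈ 0.470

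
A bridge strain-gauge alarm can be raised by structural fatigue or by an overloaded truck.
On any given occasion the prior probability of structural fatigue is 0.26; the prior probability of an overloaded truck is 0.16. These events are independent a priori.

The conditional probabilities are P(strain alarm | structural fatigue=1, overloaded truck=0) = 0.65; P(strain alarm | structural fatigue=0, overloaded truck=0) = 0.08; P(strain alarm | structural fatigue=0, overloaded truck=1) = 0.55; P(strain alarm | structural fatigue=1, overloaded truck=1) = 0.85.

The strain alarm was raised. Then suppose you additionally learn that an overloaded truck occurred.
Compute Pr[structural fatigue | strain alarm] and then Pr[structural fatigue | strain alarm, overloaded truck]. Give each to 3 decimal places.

Enumerate the 4 (structural fatigue, overloaded truck) configurations and weight by the priors:
  P(strain alarm) = 0.08·0.74·0.84 + 0.55·0.74·0.16 + 0.65·0.26·0.84 + 0.85·0.26·0.16
        = 0.049728 + 0.065120 + 0.141960 + 0.035360 = 0.292168
Keeping only the structural fatigue-present terms gives 0.177320, so
  P(structural fatigue | strain alarm) = 0.177320 / 0.292168 ≈ 0.607

With the extra evidence:
Numerator (weight on configurations with structural fatigue): 0.85·0.26 = 0.221000
Normalizer over all consistent configurations: 0.55·0.74 + 0.85·0.26 = 0.628000
Posterior = 0.221000 / 0.628000 ≈ 0.352

Pr[structural fatigue | strain alarm] ≈ 0.607; Pr[structural fatigue | strain alarm, overloaded truck] ≈ 0.352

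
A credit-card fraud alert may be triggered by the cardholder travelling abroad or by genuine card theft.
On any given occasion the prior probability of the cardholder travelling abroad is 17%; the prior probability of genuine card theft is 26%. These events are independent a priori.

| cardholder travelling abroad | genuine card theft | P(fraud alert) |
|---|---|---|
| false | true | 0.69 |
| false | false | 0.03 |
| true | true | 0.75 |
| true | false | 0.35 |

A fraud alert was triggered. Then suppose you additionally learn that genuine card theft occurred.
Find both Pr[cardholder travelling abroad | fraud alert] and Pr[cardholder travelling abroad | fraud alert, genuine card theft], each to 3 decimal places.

Weight on cardholder travelling abroad=true, given the evidence: 0.044030 + 0.033150 = 0.077180
Normalizer over all consistent configurations: 0.03×0.83×0.74 + 0.69×0.83×0.26 + 0.35×0.17×0.74 + 0.75×0.17×0.26 = 0.244508
Posterior = 0.077180 / 0.244508 ≈ 0.316

Now condition on the additional information:
Numerator (weight on configurations with cardholder travelling abroad): 0.75·0.17 = 0.127500
Normalizer over all consistent configurations: 0.69·0.83 + 0.75·0.17 = 0.700200
P(cardholder travelling abroad | fraud alert, genuine card theft) = 0.127500/0.700200 ≈ 0.182
This is intercausal reasoning (explaining away): once genuine card theft accounts for the fraud alert, cardholder travelling abroad becomes less likely.

Pr[cardholder travelling abroad | fraud alert] ≈ 0.316; Pr[cardholder travelling abroad | fraud alert, genuine card theft] ≈ 0.182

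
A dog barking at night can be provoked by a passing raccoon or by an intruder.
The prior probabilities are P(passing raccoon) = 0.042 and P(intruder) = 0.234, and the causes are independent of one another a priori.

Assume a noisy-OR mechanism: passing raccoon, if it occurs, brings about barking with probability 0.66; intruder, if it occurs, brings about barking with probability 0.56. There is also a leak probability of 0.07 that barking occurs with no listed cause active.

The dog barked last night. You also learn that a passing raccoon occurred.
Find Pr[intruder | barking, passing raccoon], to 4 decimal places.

Pr[intruder | barking, passing raccoon] ≈ 0.2778

Under noisy-OR, P(barking | causes) = 1 − (1−0.07)·∏(1−qᵢ) over the active causes.
Sum P(barking|·) weighted by the priors over both values of intruder:
  P(barking | passing raccoon) = 0.6838×0.766 + 0.860872×0.234
        = 0.523791 + 0.201444 = 0.725235
Keeping only the intruder-present terms gives 0.201444, so
  P(intruder | barking, passing raccoon) = 0.201444 / 0.725235 ≈ 0.2778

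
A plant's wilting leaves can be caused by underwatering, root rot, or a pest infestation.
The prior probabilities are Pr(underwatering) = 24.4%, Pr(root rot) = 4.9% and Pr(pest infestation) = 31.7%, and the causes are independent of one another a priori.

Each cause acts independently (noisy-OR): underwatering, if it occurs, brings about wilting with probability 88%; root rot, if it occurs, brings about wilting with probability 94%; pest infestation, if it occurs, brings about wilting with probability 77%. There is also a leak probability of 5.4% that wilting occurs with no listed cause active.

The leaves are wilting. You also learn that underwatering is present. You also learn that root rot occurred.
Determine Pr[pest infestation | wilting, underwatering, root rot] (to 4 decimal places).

Pr[pest infestation | wilting, underwatering, root rot] ≈ 0.3181

Under noisy-OR, P(wilting | causes) = 1 − (1−0.054)·∏(1−qᵢ) over the active causes.
Numerator (weight on configurations with pest infestation): 0.998433*0.317 = 0.316503
Normalizer over all consistent configurations: 0.993189*0.683 + 0.998433*0.317 = 0.994851
Posterior = 0.316503 / 0.994851 ≈ 0.3181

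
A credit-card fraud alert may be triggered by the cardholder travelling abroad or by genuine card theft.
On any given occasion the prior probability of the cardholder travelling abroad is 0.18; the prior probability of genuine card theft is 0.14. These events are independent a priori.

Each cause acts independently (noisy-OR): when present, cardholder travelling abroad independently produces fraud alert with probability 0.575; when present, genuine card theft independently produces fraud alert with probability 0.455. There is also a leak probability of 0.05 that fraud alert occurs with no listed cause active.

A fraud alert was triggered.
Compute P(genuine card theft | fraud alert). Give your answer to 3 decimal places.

Under noisy-OR, P(fraud alert | causes) = 1 − (1−0.05)·∏(1−qᵢ) over the active causes.
Sum P(fraud alert|·) weighted by the priors over the 4 (cardholder travelling abroad, genuine card theft) configurations:
  P(fraud alert) = 0.05*0.82*0.86 + 0.48225*0.82*0.14 + 0.59625*0.18*0.86 + 0.779956*0.18*0.14
        = 0.035260 + 0.055362 + 0.092299 + 0.019655 = 0.202576
Configurations with genuine card theft contribute 0.075017, so
  P(genuine card theft | fraud alert) = 0.075017 / 0.202576 ≈ 0.370

P(genuine card theft | fraud alert) ≈ 0.370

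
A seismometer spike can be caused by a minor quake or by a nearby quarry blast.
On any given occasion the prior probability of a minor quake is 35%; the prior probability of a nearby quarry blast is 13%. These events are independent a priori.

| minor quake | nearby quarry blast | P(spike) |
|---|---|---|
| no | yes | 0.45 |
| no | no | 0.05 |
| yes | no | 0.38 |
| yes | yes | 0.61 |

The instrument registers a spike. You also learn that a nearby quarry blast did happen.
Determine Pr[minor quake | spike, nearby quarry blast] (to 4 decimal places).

By total probability over both values of minor quake:
  P(spike | nearby quarry blast) = 0.45*0.65 + 0.61*0.35
        = 0.292500 + 0.213500 = 0.506000
Keeping only the minor quake-present terms gives 0.213500, so
  P(minor quake | spike, nearby quarry blast) = 0.213500 / 0.506000 ≈ 0.4219

Pr[minor quake | spike, nearby quarry blast] ≈ 0.4219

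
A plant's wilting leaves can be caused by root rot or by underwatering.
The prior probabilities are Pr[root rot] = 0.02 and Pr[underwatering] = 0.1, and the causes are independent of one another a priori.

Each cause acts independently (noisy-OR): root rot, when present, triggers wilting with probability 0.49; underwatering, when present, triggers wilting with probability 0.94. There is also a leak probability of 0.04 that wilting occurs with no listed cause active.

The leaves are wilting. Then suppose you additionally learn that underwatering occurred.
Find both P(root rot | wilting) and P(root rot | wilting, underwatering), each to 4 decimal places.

Under noisy-OR, P(wilting | causes) = 1 − (1−0.04)·∏(1−qᵢ) over the active causes.
Weight on root rot=true, given the evidence: 0.009187 + 0.001941 = 0.011128
The normalizing constant is 0.04*0.98*0.9 + 0.9424*0.98*0.1 + 0.5104*0.02*0.9 + 0.970624*0.02*0.1 = 0.138763
P(root rot | wilting) = 0.011128/0.138763 ≈ 0.0802

Now condition on the additional information:
Enumerate both values of root rot and weight by the priors:
  P(wilting | underwatering) = 0.9424*0.98 + 0.970624*0.02
        = 0.923552 + 0.019412 = 0.942964
The terms with root rot present sum to 0.019412, so
  P(root rot | wilting, underwatering) = 0.019412 / 0.942964 ≈ 0.0206
This is intercausal reasoning (explaining away): once underwatering accounts for the wilting, root rot becomes less likely.

P(root rot | wilting) ≈ 0.0802; P(root rot | wilting, underwatering) ≈ 0.0206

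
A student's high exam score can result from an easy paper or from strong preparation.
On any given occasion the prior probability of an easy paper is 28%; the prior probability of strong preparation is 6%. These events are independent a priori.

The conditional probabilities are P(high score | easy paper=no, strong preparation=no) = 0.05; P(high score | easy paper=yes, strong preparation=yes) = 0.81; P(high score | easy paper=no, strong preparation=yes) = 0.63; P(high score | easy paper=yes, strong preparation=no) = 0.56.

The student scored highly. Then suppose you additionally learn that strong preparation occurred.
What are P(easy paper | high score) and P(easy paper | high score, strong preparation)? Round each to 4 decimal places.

Sum P(high score|·) weighted by the priors over the 4 (easy paper, strong preparation) configurations:
  P(high score) = 0.05·0.72·0.94 + 0.63·0.72·0.06 + 0.56·0.28·0.94 + 0.81·0.28·0.06
        = 0.033840 + 0.027216 + 0.147392 + 0.013608 = 0.222056
The terms with easy paper present sum to 0.161000, so
  P(easy paper | high score) = 0.161000 / 0.222056 ≈ 0.7250

With the extra evidence:
Enumerate both values of easy paper and weight by the priors:
  P(high score | strong preparation) = 0.63*0.72 + 0.81*0.28
        = 0.453600 + 0.226800 = 0.680400
Configurations with easy paper contribute 0.226800, so
  P(easy paper | high score, strong preparation) = 0.226800 / 0.680400 ≈ 0.3333
This is intercausal reasoning (explaining away): once strong preparation accounts for the high score, easy paper becomes less likely.

P(easy paper | high score) ≈ 0.7250; P(easy paper | high score, strong preparation) ≈ 0.3333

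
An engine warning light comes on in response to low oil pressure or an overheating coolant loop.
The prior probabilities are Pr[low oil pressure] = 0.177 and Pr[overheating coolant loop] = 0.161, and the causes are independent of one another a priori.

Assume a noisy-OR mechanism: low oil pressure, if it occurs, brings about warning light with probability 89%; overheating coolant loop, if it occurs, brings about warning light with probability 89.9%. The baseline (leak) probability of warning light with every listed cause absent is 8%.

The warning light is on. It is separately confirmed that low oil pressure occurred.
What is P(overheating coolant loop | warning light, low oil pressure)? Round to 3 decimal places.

P(overheating coolant loop | warning light, low oil pressure) ≈ 0.174

Under noisy-OR, P(warning light | causes) = 1 − (1−0.08)·∏(1−qᵢ) over the active causes.
By total probability over both values of overheating coolant loop:
  P(warning light | low oil pressure) = 0.8988·0.839 + 0.989779·0.161
        = 0.754093 + 0.159354 = 0.913447
Configurations with overheating coolant loop contribute 0.159354, so
  P(overheating coolant loop | warning light, low oil pressure) = 0.159354 / 0.913447 ≈ 0.174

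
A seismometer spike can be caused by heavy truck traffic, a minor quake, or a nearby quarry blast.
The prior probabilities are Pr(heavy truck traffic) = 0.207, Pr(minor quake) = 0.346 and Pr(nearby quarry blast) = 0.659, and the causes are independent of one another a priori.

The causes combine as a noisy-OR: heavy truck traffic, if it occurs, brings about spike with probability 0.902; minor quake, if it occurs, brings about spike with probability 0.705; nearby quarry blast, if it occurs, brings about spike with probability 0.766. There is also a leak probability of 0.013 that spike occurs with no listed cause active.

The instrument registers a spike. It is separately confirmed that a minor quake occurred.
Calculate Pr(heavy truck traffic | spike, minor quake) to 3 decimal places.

Under noisy-OR, P(spike | causes) = 1 − (1−0.013)·∏(1−qᵢ) over the active causes.
Sum P(spike|·) weighted by the priors over the 4 (heavy truck traffic, nearby quarry blast) configurations:
  P(spike | minor quake) = 0.708835×0.793×0.341 + 0.931867×0.793×0.659 + 0.971466×0.207×0.341 + 0.993323×0.207×0.659
        = 0.191678 + 0.486982 + 0.068573 + 0.135502 = 0.882735
Configurations with heavy truck traffic contribute 0.204075, so
  P(heavy truck traffic | spike, minor quake) = 0.204075 / 0.882735 ≈ 0.231

Pr(heavy truck traffic | spike, minor quake) ≈ 0.231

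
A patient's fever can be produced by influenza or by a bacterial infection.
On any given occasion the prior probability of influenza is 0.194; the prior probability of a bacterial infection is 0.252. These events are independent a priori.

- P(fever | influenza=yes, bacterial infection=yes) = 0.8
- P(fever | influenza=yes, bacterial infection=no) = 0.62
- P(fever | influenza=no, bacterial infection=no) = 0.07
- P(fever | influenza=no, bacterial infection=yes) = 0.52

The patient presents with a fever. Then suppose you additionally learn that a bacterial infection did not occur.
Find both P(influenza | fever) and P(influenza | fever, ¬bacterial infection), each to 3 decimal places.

P(fever) = 0.07×0.806×0.748 + 0.52×0.806×0.252 + 0.62×0.194×0.748 + 0.8×0.194×0.252 = 0.042202 + 0.105618 + 0.089969 + 0.039110 = 0.276899
Restricting to configurations with influenza present: 0.089969 + 0.039110 = 0.129079.
So P(influenza | fever) = 0.129079/0.276899 ≈ 0.466.

With the extra evidence:
For the numerator, keep only influenza=true terms: 0.62*0.194 = 0.120280
Denominator P(fever | ¬bacterial infection): 0.07*0.806 + 0.62*0.194 = 0.176700
Posterior = 0.120280 / 0.176700 ≈ 0.681

P(influenza | fever) ≈ 0.466; P(influenza | fever, ¬bacterial infection) ≈ 0.681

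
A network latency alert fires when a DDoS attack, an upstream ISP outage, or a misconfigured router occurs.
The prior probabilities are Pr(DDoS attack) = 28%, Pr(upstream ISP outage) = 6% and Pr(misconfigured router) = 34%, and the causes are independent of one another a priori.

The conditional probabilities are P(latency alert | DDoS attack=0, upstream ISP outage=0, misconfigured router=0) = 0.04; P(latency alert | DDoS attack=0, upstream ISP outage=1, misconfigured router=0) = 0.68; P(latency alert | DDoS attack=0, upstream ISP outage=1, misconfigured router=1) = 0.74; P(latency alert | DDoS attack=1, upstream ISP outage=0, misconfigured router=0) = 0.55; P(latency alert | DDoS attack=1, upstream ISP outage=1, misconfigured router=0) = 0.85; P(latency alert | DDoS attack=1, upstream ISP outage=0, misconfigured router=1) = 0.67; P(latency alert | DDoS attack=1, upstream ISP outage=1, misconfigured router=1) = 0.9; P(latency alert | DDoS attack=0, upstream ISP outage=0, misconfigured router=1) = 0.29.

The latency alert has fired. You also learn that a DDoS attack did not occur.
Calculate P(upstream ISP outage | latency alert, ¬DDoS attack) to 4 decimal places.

P(upstream ISP outage | latency alert, ¬DDoS attack) ≈ 0.2634

By total probability over the 4 (upstream ISP outage, misconfigured router) configurations:
  P(latency alert | ¬DDoS attack) = 0.04×0.94×0.66 + 0.29×0.94×0.34 + 0.68×0.06×0.66 + 0.74×0.06×0.34
        = 0.024816 + 0.092684 + 0.026928 + 0.015096 = 0.159524
Keeping only the upstream ISP outage-present terms gives 0.042024, so
  P(upstream ISP outage | latency alert, ¬DDoS attack) = 0.042024 / 0.159524 ≈ 0.2634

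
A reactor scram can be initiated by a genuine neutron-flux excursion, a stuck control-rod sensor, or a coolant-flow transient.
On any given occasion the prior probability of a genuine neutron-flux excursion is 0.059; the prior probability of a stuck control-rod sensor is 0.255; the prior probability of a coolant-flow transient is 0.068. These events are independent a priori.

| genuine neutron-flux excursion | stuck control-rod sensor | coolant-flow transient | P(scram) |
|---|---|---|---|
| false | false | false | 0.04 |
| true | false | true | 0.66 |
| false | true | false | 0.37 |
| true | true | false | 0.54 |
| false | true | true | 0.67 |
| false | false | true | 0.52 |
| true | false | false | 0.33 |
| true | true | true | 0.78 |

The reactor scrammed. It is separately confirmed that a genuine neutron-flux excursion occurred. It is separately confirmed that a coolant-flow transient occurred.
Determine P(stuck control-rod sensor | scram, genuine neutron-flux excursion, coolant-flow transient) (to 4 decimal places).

P(stuck control-rod sensor | scram, genuine neutron-flux excursion, coolant-flow transient) ≈ 0.2880

By total probability over both values of stuck control-rod sensor:
  P(scram | genuine neutron-flux excursion, coolant-flow transient) = 0.66*0.745 + 0.78*0.255
        = 0.491700 + 0.198900 = 0.690600
Configurations with stuck control-rod sensor contribute 0.198900, so
  P(stuck control-rod sensor | scram, genuine neutron-flux excursion, coolant-flow transient) = 0.198900 / 0.690600 ≈ 0.2880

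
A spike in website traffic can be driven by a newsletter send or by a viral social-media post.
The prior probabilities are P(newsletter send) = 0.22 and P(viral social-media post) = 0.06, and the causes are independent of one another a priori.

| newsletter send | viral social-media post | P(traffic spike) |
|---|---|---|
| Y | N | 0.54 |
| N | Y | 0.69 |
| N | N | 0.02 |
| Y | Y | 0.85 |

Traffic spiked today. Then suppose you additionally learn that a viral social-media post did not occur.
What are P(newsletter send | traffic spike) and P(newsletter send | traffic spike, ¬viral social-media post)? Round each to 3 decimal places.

P(traffic spike) = 0.02*0.78*0.94 + 0.69*0.78*0.06 + 0.54*0.22*0.94 + 0.85*0.22*0.06 = 0.014664 + 0.032292 + 0.111672 + 0.011220 = 0.169848
Restricting to configurations with newsletter send present: 0.111672 + 0.011220 = 0.122892.
So P(newsletter send | traffic spike) = 0.122892/0.169848 ≈ 0.724.

Now also conditioning on viral social-media post≠true:
P(traffic spike | ¬viral social-media post) = 0.02*0.78 + 0.54*0.22 = 0.015600 + 0.118800 = 0.134400
The newsletter send-present share is 0.54*0.22 = 0.118800.
So P(newsletter send | traffic spike, ¬viral social-media post) = 0.118800/0.134400 ≈ 0.884.
Ruling out viral social-media post raises the posterior on newsletter send — the flip side of explaining away.

P(newsletter send | traffic spike) ≈ 0.724; P(newsletter send | traffic spike, ¬viral social-media post) ≈ 0.884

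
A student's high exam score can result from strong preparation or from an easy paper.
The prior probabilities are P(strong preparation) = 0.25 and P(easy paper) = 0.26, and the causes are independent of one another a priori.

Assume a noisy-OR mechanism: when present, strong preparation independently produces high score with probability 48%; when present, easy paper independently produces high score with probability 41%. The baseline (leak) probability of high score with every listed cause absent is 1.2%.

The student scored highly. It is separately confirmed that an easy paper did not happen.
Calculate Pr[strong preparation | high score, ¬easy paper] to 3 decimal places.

Under noisy-OR, P(high score | causes) = 1 − (1−0.012)·∏(1−qᵢ) over the active causes.
Numerator (weight on configurations with strong preparation): 0.48624·0.25 = 0.121560
Normalizer over all consistent configurations: 0.012·0.75 + 0.48624·0.25 = 0.130560
P(strong preparation | high score, ¬easy paper) = 0.121560/0.130560 ≈ 0.931

Pr[strong preparation | high score, ¬easy paper] ≈ 0.931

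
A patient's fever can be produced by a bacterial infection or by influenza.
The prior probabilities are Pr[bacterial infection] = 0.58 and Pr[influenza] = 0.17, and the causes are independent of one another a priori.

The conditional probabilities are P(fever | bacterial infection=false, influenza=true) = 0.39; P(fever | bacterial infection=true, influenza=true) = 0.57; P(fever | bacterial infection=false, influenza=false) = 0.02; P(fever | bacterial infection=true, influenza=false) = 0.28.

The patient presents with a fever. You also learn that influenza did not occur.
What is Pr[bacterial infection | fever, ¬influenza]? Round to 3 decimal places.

P(fever | ¬influenza) = 0.02·0.42 + 0.28·0.58 = 0.008400 + 0.162400 = 0.170800
Restricting to configurations with bacterial infection present: 0.28·0.58 = 0.162400.
Hence the posterior is 0.162400/0.170800 ≈ 0.951.

Pr[bacterial infection | fever, ¬influenza] ≈ 0.951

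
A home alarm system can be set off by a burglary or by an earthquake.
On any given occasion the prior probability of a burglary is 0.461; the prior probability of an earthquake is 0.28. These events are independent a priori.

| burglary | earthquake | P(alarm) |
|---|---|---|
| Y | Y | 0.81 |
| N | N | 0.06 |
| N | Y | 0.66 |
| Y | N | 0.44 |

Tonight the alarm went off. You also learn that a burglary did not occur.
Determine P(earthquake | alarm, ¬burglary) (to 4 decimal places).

P(earthquake | alarm, ¬burglary) ≈ 0.8105

P(alarm | ¬burglary) = 0.06·0.72 + 0.66·0.28 = 0.043200 + 0.184800 = 0.228000
Restricting to configurations with earthquake present: 0.66·0.28 = 0.184800.
P(earthquake | alarm, ¬burglary) = 0.184800 / 0.228000 ≈ 0.8105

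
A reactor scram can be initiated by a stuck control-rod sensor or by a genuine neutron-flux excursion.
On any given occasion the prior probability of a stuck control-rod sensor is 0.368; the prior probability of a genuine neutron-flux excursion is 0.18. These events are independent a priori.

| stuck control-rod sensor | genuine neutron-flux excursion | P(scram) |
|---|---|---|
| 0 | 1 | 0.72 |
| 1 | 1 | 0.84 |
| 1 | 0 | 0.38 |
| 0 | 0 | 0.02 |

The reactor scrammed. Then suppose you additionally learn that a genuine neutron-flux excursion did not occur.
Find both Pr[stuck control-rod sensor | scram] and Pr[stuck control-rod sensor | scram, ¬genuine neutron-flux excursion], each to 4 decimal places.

Pr[stuck control-rod sensor | scram] ≈ 0.6486; Pr[stuck control-rod sensor | scram, ¬genuine neutron-flux excursion] ≈ 0.9171

P(scram) = 0.02×0.632×0.82 + 0.72×0.632×0.18 + 0.38×0.368×0.82 + 0.84×0.368×0.18 = 0.010365 + 0.081907 + 0.114669 + 0.055642 = 0.262583
The stuck control-rod sensor-present share is 0.114669 + 0.055642 = 0.170311.
So P(stuck control-rod sensor | scram) = 0.170311/0.262583 ≈ 0.6486.

With the extra evidence:
Enumerate both values of stuck control-rod sensor and weight by the priors:
  P(scram | ¬genuine neutron-flux excursion) = 0.02·0.632 + 0.38·0.368
        = 0.012640 + 0.139840 = 0.152480
The terms with stuck control-rod sensor present sum to 0.139840, so
  P(stuck control-rod sensor | scram, ¬genuine neutron-flux excursion) = 0.139840 / 0.152480 ≈ 0.9171
Ruling out genuine neutron-flux excursion raises the posterior on stuck control-rod sensor — the flip side of explaining away.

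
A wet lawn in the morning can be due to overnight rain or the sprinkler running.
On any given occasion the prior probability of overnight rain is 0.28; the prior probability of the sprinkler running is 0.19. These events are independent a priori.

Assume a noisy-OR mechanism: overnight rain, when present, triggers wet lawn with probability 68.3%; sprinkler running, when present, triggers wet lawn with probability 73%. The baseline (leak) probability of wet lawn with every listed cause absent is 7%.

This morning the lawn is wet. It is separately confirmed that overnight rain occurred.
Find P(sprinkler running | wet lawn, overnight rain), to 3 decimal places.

Under noisy-OR, P(wet lawn | causes) = 1 − (1−0.07)·∏(1−qᵢ) over the active causes.
Weight on sprinkler running=true, given the evidence: 0.920401*0.19 = 0.174876
Denominator P(wet lawn | overnight rain): 0.70519*0.81 + 0.920401*0.19 = 0.746080
Posterior = 0.174876 / 0.746080 ≈ 0.234

P(sprinkler running | wet lawn, overnight rain) ≈ 0.234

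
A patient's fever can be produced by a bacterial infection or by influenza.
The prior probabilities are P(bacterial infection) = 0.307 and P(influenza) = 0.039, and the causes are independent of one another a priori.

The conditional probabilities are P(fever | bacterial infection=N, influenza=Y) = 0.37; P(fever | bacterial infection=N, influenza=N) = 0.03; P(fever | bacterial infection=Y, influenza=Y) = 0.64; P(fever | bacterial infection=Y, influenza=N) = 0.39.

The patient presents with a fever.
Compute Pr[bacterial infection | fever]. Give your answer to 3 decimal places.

P(fever) = 0.03*0.693*0.961 + 0.37*0.693*0.039 + 0.39*0.307*0.961 + 0.64*0.307*0.039 = 0.019979 + 0.010000 + 0.115061 + 0.007663 = 0.152703
Of this, 0.122724 comes from 0.115061 + 0.007663 (the bacterial infection=true cases).
So P(bacterial infection | fever) = 0.122724/0.152703 ≈ 0.804.

Pr[bacterial infection | fever] ≈ 0.804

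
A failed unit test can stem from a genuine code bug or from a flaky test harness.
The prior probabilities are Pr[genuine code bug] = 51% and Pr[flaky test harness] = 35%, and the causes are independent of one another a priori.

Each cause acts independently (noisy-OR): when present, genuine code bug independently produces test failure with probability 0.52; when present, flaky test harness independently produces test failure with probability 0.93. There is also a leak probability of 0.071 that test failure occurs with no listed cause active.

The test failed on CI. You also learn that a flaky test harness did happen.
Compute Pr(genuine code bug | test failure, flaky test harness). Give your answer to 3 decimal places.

Pr(genuine code bug | test failure, flaky test harness) ≈ 0.519

Under noisy-OR, P(test failure | causes) = 1 − (1−0.071)·∏(1−qᵢ) over the active causes.
P(test failure | flaky test harness) = 0.93497*0.49 + 0.968786*0.51 = 0.458135 + 0.494081 = 0.952216
Of this, 0.494081 comes from 0.968786*0.51 (the genuine code bug=true cases).
P(genuine code bug | test failure, flaky test harness) = 0.494081 / 0.952216 ≈ 0.519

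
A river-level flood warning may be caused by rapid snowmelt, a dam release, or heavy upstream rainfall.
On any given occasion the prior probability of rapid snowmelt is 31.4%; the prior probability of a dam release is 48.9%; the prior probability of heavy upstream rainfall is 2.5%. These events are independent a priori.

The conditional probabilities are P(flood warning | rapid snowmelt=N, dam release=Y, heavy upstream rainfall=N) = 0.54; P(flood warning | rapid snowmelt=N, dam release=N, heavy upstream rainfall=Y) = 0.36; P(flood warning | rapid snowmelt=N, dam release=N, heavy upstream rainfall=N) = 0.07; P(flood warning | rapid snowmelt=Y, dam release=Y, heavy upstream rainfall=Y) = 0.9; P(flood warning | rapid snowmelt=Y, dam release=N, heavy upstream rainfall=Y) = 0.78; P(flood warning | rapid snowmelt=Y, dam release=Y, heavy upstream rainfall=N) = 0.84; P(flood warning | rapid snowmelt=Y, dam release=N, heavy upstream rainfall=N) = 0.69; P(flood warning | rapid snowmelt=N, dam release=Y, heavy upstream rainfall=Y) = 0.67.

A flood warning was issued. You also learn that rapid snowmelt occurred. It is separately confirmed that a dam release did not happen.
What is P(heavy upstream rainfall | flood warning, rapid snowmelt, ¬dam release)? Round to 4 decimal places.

For the numerator, keep only heavy upstream rainfall=true terms: 0.78·0.025 = 0.019500
The normalizing constant is 0.69·0.975 + 0.78·0.025 = 0.692250
Posterior = 0.019500 / 0.692250 ≈ 0.0282

P(heavy upstream rainfall | flood warning, rapid snowmelt, ¬dam release) ≈ 0.0282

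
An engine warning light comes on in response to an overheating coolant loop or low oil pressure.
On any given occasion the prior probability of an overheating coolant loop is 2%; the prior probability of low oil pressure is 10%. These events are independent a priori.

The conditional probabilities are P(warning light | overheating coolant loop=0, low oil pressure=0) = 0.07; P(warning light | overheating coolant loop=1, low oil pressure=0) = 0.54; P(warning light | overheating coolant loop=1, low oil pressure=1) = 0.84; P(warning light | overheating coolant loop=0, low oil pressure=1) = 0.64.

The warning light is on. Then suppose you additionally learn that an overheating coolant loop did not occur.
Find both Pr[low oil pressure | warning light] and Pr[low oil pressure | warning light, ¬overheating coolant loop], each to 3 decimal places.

P(warning light) = 0.07×0.98×0.9 + 0.64×0.98×0.1 + 0.54×0.02×0.9 + 0.84×0.02×0.1 = 0.061740 + 0.062720 + 0.009720 + 0.001680 = 0.135860
Of this, 0.064400 comes from 0.062720 + 0.001680 (the low oil pressure=true cases).
So P(low oil pressure | warning light) = 0.064400/0.135860 ≈ 0.474.

Now condition on the additional information:
P(warning light | ¬overheating coolant loop) = 0.07*0.9 + 0.64*0.1 = 0.063000 + 0.064000 = 0.127000
The low oil pressure-present share is 0.64*0.1 = 0.064000.
P(low oil pressure | warning light, ¬overheating coolant loop) = 0.064000 / 0.127000 ≈ 0.504

Pr[low oil pressure | warning light] ≈ 0.474; Pr[low oil pressure | warning light, ¬overheating coolant loop] ≈ 0.504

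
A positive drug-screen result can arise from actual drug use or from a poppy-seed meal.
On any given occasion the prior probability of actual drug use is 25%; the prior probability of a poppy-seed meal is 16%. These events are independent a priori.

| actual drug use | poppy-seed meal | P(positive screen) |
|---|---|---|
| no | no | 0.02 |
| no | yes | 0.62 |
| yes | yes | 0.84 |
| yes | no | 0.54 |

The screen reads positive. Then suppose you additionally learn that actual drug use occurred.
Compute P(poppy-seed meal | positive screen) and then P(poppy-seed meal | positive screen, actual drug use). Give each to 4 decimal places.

P(positive screen) = 0.02*0.75*0.84 + 0.62*0.75*0.16 + 0.54*0.25*0.84 + 0.84*0.25*0.16 = 0.012600 + 0.074400 + 0.113400 + 0.033600 = 0.234000
Restricting to configurations with poppy-seed meal present: 0.074400 + 0.033600 = 0.108000.
Hence the posterior is 0.108000/0.234000 ≈ 0.4615.

With the extra evidence:
P(positive screen | actual drug use) = 0.54·0.84 + 0.84·0.16 = 0.453600 + 0.134400 = 0.588000
The poppy-seed meal-present share is 0.84·0.16 = 0.134400.
So P(poppy-seed meal | positive screen, actual drug use) = 0.134400/0.588000 ≈ 0.2286.

P(poppy-seed meal | positive screen) ≈ 0.4615; P(poppy-seed meal | positive screen, actual drug use) ≈ 0.2286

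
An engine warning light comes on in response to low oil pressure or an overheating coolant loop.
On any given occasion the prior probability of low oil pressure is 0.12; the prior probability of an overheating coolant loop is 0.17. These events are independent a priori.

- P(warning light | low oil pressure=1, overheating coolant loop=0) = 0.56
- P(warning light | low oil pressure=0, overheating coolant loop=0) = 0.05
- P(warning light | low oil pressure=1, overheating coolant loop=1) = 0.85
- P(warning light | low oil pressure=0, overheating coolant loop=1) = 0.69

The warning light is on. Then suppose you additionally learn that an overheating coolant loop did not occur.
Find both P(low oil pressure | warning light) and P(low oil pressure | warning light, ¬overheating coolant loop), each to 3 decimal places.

P(warning light) = 0.05×0.88×0.83 + 0.69×0.88×0.17 + 0.56×0.12×0.83 + 0.85×0.12×0.17 = 0.036520 + 0.103224 + 0.055776 + 0.017340 = 0.212860
Of this, 0.073116 comes from 0.055776 + 0.017340 (the low oil pressure=true cases).
Hence the posterior is 0.073116/0.212860 ≈ 0.343.

Now condition on the additional information:
P(warning light | ¬overheating coolant loop) = 0.05*0.88 + 0.56*0.12 = 0.044000 + 0.067200 = 0.111200
The low oil pressure-present share is 0.56*0.12 = 0.067200.
So P(low oil pressure | warning light, ¬overheating coolant loop) = 0.067200/0.111200 ≈ 0.604.
Ruling out overheating coolant loop raises the posterior on low oil pressure — the flip side of explaining away.

P(low oil pressure | warning light) ≈ 0.343; P(low oil pressure | warning light, ¬overheating coolant loop) ≈ 0.604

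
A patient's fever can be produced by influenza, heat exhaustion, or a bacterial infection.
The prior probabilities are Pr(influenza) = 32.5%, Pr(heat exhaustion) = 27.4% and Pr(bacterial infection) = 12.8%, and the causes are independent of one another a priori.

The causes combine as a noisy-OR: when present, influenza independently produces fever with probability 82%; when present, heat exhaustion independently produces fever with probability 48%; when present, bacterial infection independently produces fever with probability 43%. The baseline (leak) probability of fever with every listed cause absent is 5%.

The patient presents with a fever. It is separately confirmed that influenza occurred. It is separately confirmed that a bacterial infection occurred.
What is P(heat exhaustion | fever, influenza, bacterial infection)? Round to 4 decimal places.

Under noisy-OR, P(fever | causes) = 1 − (1−0.05)·∏(1−qᵢ) over the active causes.
For the numerator, keep only heat exhaustion=true terms: 0.949316×0.274 = 0.260113
Normalizer over all consistent configurations: 0.90253×0.726 + 0.949316×0.274 = 0.915350
P(heat exhaustion | fever, influenza, bacterial infection) = 0.260113/0.915350 ≈ 0.2842

P(heat exhaustion | fever, influenza, bacterial infection) ≈ 0.2842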